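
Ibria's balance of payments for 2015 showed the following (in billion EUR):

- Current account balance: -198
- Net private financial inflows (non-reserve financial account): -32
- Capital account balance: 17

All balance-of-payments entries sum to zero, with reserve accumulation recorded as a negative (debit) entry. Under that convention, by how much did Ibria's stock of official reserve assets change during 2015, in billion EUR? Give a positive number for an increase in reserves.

-213

Official reserve transactions balance = -((-198) + 17 + (-32)) = 213
An accumulation of reserves is recorded as a debit (negative entry), so the change in the stock of reserves is the negative of that balance.
Change in official reserves = -(213) = -213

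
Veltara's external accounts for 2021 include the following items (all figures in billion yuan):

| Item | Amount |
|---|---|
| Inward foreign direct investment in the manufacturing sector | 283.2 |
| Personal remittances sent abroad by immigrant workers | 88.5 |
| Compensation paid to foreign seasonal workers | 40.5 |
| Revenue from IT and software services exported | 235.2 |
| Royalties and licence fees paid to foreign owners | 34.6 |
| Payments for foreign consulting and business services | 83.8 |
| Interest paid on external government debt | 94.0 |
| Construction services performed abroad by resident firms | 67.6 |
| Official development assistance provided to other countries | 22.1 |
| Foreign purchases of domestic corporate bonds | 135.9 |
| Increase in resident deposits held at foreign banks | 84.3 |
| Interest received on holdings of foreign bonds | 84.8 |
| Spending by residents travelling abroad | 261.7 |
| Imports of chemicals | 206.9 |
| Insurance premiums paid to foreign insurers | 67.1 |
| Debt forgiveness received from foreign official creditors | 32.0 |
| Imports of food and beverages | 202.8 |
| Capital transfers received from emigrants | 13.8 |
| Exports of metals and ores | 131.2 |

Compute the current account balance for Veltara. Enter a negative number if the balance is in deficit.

-583.2

Goods: 131.2 - 206.9 - 202.8 = -278.5
Services: -261.7 - 34.6 - 83.8 + 67.6 + 235.2 - 67.1 = -144.4
Primary income: -40.5 + 84.8 - 94.0 = -49.7
Secondary income: -22.1 - 88.5 = -110.6
Current account = (-278.5) + (-144.4) + (-49.7) + (-110.6) = -583.2
(Excluded from the current account — financial account: inward foreign direct investment in the manufacturing sector 283.2, foreign purchases of domestic corporate bonds 135.9, increase in resident deposits held at foreign banks 84.3; capital account: debt forgiveness received from foreign official creditors 32.0, capital transfers received from emigrants 13.8.)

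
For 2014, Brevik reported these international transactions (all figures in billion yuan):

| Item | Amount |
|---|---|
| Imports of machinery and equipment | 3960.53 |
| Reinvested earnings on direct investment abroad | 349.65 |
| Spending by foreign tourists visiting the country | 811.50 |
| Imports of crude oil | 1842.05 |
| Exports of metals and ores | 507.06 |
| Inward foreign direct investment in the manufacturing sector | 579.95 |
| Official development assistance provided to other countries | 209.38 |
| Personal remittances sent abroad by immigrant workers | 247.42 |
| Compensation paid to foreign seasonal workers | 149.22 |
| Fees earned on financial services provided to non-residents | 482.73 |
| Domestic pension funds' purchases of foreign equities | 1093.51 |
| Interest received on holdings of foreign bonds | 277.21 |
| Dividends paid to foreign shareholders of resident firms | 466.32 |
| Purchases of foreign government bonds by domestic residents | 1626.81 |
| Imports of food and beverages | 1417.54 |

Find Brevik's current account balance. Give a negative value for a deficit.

Goods: -1842.05 - 3960.53 - 1417.54 + 507.06 = -6713.06
Services: 482.73 + 811.50 = 1294.23
Primary income: 349.65 + 277.21 - 149.22 - 466.32 = 11.32
Secondary income: -209.38 - 247.42 = -456.80
Current account = (-6713.06) + 1294.23 + 11.32 + (-456.80) = -5864.31
(Excluded from the current account — financial account: inward foreign direct investment in the manufacturing sector 579.95, domestic pension funds' purchases of foreign equities 1093.51, purchases of foreign government bonds by domestic residents 1626.81.)

-5864.31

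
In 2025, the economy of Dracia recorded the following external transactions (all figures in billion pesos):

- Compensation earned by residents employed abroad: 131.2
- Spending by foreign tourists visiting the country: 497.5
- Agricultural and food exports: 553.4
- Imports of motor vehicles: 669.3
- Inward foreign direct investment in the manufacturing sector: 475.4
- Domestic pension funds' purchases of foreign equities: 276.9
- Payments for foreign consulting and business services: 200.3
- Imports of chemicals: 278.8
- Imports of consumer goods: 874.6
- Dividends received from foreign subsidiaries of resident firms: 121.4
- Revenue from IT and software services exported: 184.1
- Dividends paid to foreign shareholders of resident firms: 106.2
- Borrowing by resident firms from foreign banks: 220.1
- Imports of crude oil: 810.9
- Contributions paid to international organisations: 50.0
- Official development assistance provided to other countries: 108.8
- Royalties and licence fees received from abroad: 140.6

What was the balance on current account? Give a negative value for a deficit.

-1470.7

Goods: -874.6 - 669.3 + 553.4 - 810.9 - 278.8 = -2080.2
Services: 140.6 + 184.1 - 200.3 + 497.5 = 621.9
Primary income: 121.4 - 106.2 + 131.2 = 146.4
Secondary income: -50.0 - 108.8 = -158.8
Current account = (-2080.2) + 621.9 + 146.4 + (-158.8) = -1470.7
(Excluded from the current account — financial account: inward foreign direct investment in the manufacturing sector 475.4, domestic pension funds' purchases of foreign equities 276.9, borrowing by resident firms from foreign banks 220.1.)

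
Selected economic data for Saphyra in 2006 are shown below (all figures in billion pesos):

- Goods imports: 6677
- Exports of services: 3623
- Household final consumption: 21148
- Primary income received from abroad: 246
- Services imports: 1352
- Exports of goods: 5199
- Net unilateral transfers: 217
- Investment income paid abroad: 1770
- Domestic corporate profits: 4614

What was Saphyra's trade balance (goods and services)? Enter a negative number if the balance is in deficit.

793

Goods balance = 5199 - 6677 = -1478
Services balance = 3623 - 1352 = 2271
Trade balance (goods + services) = -1478 + 2271 = 793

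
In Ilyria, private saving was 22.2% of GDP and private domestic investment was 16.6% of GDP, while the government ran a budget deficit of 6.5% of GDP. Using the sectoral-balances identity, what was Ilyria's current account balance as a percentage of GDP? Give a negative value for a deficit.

-0.9

By the sectoral-balances identity, CA = (S_private - I) + (T - G).
Private balance = 22.2 - 16.6 = 5.6
Government balance (T - G) = -6.5
CA = 5.6 + (-6.5) = -0.9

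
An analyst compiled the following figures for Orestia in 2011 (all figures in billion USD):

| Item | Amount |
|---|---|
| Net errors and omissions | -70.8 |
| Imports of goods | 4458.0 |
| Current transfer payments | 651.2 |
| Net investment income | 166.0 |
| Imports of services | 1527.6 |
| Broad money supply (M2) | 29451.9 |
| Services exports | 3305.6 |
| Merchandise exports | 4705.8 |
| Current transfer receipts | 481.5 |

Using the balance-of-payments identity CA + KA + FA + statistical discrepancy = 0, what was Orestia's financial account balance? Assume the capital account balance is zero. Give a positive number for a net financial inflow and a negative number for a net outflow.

-1951.3

Goods balance = 4705.8 - 4458.0 = 247.8
Services balance = 3305.6 - 1527.6 = 1778.0
Trade balance (goods + services) = 247.8 + 1778.0 = 2025.8
Net primary income = 166.0
Net secondary income = 481.5 - 651.2 = -169.7
Current account = 2025.8 + 166.0 + (-169.7) = 2022.1
Financial account = -(2022.1 + (-70.8)) = -1951.3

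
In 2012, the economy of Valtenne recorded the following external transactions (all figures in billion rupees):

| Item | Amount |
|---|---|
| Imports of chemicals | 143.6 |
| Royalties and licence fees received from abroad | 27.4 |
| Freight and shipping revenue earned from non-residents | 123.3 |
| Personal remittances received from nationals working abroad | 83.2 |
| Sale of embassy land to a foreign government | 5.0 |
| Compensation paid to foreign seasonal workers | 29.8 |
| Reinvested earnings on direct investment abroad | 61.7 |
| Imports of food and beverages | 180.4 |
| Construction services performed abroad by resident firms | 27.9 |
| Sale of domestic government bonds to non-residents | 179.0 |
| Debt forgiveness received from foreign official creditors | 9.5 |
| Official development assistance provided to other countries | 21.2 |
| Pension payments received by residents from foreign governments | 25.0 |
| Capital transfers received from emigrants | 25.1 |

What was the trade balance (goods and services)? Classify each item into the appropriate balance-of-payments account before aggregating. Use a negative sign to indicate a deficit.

-145.4

Goods: -180.4 - 143.6 = -324.0
Services: 27.4 + 27.9 + 123.3 = 178.6
Trade balance = -324.0 + 178.6 = -145.4
(Excluded from the trade balance — secondary income: personal remittances received from nationals working abroad 83.2, official development assistance provided to other countries 21.2, pension payments received by residents from foreign governments 25.0; capital account: sale of embassy land to a foreign government 5.0, debt forgiveness received from foreign official creditors 9.5, capital transfers received from emigrants 25.1; primary income: compensation paid to foreign seasonal workers 29.8, reinvested earnings on direct investment abroad 61.7; financial account: sale of domestic government bonds to non-residents 179.0.)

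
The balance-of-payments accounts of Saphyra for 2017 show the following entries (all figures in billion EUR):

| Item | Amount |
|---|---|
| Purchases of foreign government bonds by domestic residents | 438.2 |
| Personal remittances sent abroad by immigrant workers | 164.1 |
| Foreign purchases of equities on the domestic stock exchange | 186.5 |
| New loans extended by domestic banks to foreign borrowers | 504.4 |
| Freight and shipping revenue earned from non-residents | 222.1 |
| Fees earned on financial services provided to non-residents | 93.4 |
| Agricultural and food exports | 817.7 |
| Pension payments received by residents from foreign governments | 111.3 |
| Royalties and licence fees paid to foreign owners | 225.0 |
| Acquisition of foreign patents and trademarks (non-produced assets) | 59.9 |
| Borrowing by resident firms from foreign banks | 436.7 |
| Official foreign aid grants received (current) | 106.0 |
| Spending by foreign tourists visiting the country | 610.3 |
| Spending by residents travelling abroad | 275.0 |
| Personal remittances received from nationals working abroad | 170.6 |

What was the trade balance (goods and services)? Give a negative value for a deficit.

1243.5

Goods: 817.7
Services: -275.0 + 610.3 + 222.1 + 93.4 - 225.0 = 425.8
Trade balance = 817.7 + 425.8 = 1243.5
(Excluded from the trade balance — financial account: purchases of foreign government bonds by domestic residents 438.2, foreign purchases of equities on the domestic stock exchange 186.5, new loans extended by domestic banks to foreign borrowers 504.4, borrowing by resident firms from foreign banks 436.7; secondary income: personal remittances sent abroad by immigrant workers 164.1, pension payments received by residents from foreign governments 111.3, official foreign aid grants received (current) 106.0, personal remittances received from nationals working abroad 170.6; capital account: acquisition of foreign patents and trademarks (non-produced assets) 59.9.)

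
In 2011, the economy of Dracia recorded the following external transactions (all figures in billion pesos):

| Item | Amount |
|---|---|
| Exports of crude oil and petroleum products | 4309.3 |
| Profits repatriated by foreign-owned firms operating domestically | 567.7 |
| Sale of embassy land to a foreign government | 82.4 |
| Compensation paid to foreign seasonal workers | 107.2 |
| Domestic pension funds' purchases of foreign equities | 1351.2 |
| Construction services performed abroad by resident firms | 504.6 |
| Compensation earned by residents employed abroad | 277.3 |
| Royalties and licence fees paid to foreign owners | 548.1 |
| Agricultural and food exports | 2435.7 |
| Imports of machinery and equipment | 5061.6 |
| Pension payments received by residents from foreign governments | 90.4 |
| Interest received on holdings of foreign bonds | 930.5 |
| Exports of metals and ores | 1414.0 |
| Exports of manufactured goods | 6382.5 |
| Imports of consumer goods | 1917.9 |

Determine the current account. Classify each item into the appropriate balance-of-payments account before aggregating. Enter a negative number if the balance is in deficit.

Goods: -1917.9 + 4309.3 + 1414.0 + 6382.5 - 5061.6 + 2435.7 = 7562.0
Services: 504.6 - 548.1 = -43.5
Primary income: 277.3 + 930.5 - 107.2 - 567.7 = 532.9
Secondary income: 90.4
Current account = 7562.0 + (-43.5) + 532.9 + 90.4 = 8141.8
(Excluded from the current account — capital account: sale of embassy land to a foreign government 82.4; financial account: domestic pension funds' purchases of foreign equities 1351.2.)

8141.8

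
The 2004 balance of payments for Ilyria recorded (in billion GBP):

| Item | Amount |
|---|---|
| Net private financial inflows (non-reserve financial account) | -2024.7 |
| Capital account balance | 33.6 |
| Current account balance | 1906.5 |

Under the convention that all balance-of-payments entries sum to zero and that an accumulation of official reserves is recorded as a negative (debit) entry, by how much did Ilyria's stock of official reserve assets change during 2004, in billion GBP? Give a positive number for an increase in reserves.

-84.6

Official reserve transactions balance = -(1906.5 + 33.6 + (-2024.7)) = 84.6
An accumulation of reserves is recorded as a debit (negative entry), so the change in the stock of reserves is the negative of that balance.
Change in official reserves = -(84.6) = -84.6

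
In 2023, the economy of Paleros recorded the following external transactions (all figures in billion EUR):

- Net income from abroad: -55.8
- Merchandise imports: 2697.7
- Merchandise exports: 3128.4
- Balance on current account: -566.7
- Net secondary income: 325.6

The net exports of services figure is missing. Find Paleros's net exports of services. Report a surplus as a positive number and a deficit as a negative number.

Current account = goods balance + services balance + net primary income + net secondary income
Sum of the known components = 700.5
Net exports of services = CA - (known components) = -566.7 - 700.5 = -1267.2

-1267.2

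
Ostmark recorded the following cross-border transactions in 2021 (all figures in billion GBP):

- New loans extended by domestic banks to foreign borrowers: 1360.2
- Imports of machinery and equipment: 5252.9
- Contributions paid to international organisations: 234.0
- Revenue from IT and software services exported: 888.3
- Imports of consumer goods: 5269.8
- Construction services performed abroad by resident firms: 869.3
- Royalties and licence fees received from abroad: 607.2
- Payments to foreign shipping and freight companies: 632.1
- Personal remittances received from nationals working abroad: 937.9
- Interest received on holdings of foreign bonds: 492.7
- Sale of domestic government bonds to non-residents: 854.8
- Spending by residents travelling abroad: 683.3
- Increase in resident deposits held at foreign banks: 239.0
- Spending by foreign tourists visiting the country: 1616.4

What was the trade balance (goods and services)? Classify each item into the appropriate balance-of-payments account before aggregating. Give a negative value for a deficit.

-7856.9

Goods: -5252.9 - 5269.8 = -10522.7
Services: 869.3 - 683.3 - 632.1 + 607.2 + 888.3 + 1616.4 = 2665.8
Trade balance = -10522.7 + 2665.8 = -7856.9
(Excluded from the trade balance — financial account: new loans extended by domestic banks to foreign borrowers 1360.2, sale of domestic government bonds to non-residents 854.8, increase in resident deposits held at foreign banks 239.0; secondary income: contributions paid to international organisations 234.0, personal remittances received from nationals working abroad 937.9; primary income: interest received on holdings of foreign bonds 492.7.)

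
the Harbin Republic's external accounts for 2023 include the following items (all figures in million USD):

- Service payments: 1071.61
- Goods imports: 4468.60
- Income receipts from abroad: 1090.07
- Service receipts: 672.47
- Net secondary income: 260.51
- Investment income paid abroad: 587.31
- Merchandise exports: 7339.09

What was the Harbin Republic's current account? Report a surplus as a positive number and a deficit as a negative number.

3234.62

Goods balance = 7339.09 - 4468.60 = 2870.49
Services balance = 672.47 - 1071.61 = -399.14
Trade balance (goods + services) = 2870.49 + (-399.14) = 2471.35
Net primary income = 1090.07 - 587.31 = 502.76
Net secondary income = 260.51
Current account = 2471.35 + 502.76 + 260.51 = 3234.62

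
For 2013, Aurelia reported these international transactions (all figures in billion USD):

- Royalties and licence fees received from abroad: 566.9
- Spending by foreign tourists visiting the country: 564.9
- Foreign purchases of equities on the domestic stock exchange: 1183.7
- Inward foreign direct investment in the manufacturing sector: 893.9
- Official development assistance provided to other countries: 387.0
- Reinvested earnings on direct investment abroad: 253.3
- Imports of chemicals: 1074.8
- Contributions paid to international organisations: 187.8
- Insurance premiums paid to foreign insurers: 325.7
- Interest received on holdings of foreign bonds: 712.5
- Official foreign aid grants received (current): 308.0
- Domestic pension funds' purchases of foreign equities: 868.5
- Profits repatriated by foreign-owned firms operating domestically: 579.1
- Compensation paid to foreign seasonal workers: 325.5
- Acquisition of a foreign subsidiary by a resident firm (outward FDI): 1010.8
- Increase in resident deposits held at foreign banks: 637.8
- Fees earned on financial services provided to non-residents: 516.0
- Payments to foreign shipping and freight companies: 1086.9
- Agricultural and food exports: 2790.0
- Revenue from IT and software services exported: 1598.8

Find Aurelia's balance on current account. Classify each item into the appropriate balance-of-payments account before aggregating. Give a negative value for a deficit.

Goods: 2790.0 - 1074.8 = 1715.2
Services: 566.9 + 564.9 - 1086.9 - 325.7 + 1598.8 + 516.0 = 1834.0
Primary income: -325.5 - 579.1 + 253.3 + 712.5 = 61.2
Secondary income: -387.0 + 308.0 - 187.8 = -266.8
Current account = 1715.2 + 1834.0 + 61.2 + (-266.8) = 3343.6
(Excluded from the current account — financial account: foreign purchases of equities on the domestic stock exchange 1183.7, inward foreign direct investment in the manufacturing sector 893.9, domestic pension funds' purchases of foreign equities 868.5, acquisition of a foreign subsidiary by a resident firm (outward FDI) 1010.8, increase in resident deposits held at foreign banks 637.8.)

3343.6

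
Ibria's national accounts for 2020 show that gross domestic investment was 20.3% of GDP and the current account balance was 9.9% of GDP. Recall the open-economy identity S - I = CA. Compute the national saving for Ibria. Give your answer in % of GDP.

S = I + CA = 20.3 + 9.9 = 30.2

30.2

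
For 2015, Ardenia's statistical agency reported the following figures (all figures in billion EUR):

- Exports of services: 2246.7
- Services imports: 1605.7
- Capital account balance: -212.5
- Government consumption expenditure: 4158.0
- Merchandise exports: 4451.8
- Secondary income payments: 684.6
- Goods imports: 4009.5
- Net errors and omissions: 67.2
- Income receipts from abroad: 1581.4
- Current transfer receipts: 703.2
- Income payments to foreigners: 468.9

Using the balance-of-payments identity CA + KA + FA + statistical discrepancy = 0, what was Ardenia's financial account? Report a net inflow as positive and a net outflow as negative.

Goods balance = 4451.8 - 4009.5 = 442.3
Services balance = 2246.7 - 1605.7 = 641.0
Trade balance (goods + services) = 442.3 + 641.0 = 1083.3
Net primary income = 1581.4 - 468.9 = 1112.5
Net secondary income = 703.2 - 684.6 = 18.6
Current account = 1083.3 + 1112.5 + 18.6 = 2214.4
Financial account = -(2214.4 + (-212.5) + 67.2) = -2069.1

-2069.1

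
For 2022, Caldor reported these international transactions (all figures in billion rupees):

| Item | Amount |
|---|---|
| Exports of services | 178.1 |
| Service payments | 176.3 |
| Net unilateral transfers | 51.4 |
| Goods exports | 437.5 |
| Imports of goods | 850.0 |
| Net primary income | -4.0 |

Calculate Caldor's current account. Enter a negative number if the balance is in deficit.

-363.3

Goods balance = 437.5 - 850.0 = -412.5
Services balance = 178.1 - 176.3 = 1.8
Trade balance (goods + services) = -412.5 + 1.8 = -410.7
Net primary income = -4.0
Net secondary income = 51.4
Current account = -410.7 + (-4.0) + 51.4 = -363.3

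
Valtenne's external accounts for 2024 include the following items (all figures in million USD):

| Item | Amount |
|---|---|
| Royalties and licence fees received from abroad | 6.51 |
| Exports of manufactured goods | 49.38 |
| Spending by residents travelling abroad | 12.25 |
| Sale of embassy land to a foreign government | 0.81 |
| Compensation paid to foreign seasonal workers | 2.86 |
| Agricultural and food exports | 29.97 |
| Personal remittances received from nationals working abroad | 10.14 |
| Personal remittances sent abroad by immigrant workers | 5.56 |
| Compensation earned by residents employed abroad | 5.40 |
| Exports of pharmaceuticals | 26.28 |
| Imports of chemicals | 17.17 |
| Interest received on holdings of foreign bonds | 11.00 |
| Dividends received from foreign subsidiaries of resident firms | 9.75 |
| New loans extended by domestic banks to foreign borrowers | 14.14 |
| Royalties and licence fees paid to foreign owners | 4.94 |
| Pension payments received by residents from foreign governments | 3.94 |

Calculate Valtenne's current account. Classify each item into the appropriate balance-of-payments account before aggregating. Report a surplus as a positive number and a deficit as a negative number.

Goods: 29.97 - 17.17 + 49.38 + 26.28 = 88.46
Services: 6.51 - 4.94 - 12.25 = -10.68
Primary income: -2.86 + 11.00 + 5.40 + 9.75 = 23.29
Secondary income: -5.56 + 3.94 + 10.14 = 8.52
Current account = 88.46 + (-10.68) + 23.29 + 8.52 = 109.59
(Excluded from the current account — capital account: sale of embassy land to a foreign government 0.81; financial account: new loans extended by domestic banks to foreign borrowers 14.14.)

109.59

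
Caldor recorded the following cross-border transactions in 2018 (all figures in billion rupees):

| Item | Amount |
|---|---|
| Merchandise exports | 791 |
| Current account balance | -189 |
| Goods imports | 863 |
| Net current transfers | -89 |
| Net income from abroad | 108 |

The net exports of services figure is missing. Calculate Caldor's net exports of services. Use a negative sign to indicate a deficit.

-136

Current account = goods balance + services balance + net primary income + net secondary income
Sum of the known components = -53
Net exports of services = CA - (known components) = -189 - (-53) = -136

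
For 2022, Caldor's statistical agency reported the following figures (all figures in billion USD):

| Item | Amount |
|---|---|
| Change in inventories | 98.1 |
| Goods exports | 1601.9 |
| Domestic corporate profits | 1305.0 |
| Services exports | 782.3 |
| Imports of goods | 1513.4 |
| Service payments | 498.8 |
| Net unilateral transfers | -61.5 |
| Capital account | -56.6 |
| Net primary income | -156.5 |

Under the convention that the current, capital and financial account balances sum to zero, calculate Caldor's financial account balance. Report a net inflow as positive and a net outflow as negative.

Goods balance = 1601.9 - 1513.4 = 88.5
Services balance = 782.3 - 498.8 = 283.5
Trade balance (goods + services) = 88.5 + 283.5 = 372.0
Net primary income = -156.5
Net secondary income = -61.5
Current account = 372.0 + (-156.5) + (-61.5) = 154.0
Financial account = -(154.0 + (-56.6)) = -97.4

-97.4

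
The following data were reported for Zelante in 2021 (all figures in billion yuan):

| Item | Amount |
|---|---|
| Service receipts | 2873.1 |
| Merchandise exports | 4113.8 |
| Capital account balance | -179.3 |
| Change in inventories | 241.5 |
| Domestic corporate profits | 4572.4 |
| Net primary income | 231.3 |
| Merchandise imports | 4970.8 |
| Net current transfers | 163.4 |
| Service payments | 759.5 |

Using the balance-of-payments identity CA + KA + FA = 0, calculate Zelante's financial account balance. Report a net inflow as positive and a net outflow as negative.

Goods balance = 4113.8 - 4970.8 = -857.0
Services balance = 2873.1 - 759.5 = 2113.6
Trade balance (goods + services) = -857.0 + 2113.6 = 1256.6
Net primary income = 231.3
Net secondary income = 163.4
Current account = 1256.6 + 231.3 + 163.4 = 1651.3
Financial account = -(1651.3 + (-179.3)) = -1472.0

-1472.0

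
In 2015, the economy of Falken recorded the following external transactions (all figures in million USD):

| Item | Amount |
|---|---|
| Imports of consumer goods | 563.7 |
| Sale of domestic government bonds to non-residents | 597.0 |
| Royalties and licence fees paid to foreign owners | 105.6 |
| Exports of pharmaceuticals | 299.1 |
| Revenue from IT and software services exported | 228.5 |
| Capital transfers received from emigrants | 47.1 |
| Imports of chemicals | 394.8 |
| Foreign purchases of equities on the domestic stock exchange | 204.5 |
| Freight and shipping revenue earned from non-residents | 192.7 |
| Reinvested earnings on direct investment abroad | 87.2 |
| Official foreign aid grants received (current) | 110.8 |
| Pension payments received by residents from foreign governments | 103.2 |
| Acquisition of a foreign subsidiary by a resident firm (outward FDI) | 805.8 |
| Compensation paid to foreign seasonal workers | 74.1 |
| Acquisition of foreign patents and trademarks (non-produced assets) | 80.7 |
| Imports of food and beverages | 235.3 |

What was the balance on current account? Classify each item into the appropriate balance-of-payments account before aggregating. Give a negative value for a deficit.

Goods: -394.8 - 235.3 - 563.7 + 299.1 = -894.7
Services: -105.6 + 192.7 + 228.5 = 315.6
Primary income: 87.2 - 74.1 = 13.1
Secondary income: 103.2 + 110.8 = 214.0
Current account = (-894.7) + 315.6 + 13.1 + 214.0 = -352.0
(Excluded from the current account — financial account: sale of domestic government bonds to non-residents 597.0, foreign purchases of equities on the domestic stock exchange 204.5, acquisition of a foreign subsidiary by a resident firm (outward FDI) 805.8; capital account: capital transfers received from emigrants 47.1, acquisition of foreign patents and trademarks (non-produced assets) 80.7.)

-352.0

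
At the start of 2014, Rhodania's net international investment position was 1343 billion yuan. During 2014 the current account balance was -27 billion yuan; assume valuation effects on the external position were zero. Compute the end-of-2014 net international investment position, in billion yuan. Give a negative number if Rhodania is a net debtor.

1316

With no valuation effects, change in NIIP = current account = -27
End-of-year NIIP = 1343 + (-27) = 1316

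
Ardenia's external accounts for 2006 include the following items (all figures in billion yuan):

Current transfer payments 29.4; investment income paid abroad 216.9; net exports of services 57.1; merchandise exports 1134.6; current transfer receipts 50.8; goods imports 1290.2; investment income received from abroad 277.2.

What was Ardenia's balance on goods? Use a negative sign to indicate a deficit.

-155.6

Goods balance = 1134.6 - 1290.2 = -155.6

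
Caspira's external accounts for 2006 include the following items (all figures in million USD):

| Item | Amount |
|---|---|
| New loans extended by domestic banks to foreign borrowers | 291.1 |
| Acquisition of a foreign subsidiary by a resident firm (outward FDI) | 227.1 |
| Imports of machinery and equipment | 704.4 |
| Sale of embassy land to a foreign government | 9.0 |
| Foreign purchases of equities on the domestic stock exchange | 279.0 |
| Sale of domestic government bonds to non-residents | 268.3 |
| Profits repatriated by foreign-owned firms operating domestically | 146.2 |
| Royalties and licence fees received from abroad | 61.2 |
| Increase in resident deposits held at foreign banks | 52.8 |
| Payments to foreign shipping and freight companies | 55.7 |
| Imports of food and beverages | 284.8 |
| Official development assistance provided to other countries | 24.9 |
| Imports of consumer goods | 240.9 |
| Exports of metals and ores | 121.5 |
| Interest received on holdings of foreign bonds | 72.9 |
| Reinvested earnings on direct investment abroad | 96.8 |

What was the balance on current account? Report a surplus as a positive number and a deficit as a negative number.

-1104.5

Goods: -284.8 - 704.4 - 240.9 + 121.5 = -1108.6
Services: -55.7 + 61.2 = 5.5
Primary income: 96.8 - 146.2 + 72.9 = 23.5
Secondary income: -24.9
Current account = (-1108.6) + 5.5 + 23.5 + (-24.9) = -1104.5
(Excluded from the current account — financial account: new loans extended by domestic banks to foreign borrowers 291.1, acquisition of a foreign subsidiary by a resident firm (outward FDI) 227.1, foreign purchases of equities on the domestic stock exchange 279.0, sale of domestic government bonds to non-residents 268.3, increase in resident deposits held at foreign banks 52.8; capital account: sale of embassy land to a foreign government 9.0.)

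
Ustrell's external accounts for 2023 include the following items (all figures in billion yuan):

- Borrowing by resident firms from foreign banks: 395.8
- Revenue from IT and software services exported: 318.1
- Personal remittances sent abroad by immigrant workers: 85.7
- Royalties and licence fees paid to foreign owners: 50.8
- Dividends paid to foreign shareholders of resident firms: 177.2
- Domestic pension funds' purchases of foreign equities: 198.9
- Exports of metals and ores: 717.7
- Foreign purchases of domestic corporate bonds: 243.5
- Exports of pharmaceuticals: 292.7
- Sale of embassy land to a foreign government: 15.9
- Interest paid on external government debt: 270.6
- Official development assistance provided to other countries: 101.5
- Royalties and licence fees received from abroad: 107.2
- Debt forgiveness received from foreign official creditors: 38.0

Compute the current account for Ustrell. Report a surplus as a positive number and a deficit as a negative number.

749.9

Goods: 717.7 + 292.7 = 1010.4
Services: -50.8 + 107.2 + 318.1 = 374.5
Primary income: -270.6 - 177.2 = -447.8
Secondary income: -85.7 - 101.5 = -187.2
Current account = 1010.4 + 374.5 + (-447.8) + (-187.2) = 749.9
(Excluded from the current account — financial account: borrowing by resident firms from foreign banks 395.8, domestic pension funds' purchases of foreign equities 198.9, foreign purchases of domestic corporate bonds 243.5; capital account: sale of embassy land to a foreign government 15.9, debt forgiveness received from foreign official creditors 38.0.)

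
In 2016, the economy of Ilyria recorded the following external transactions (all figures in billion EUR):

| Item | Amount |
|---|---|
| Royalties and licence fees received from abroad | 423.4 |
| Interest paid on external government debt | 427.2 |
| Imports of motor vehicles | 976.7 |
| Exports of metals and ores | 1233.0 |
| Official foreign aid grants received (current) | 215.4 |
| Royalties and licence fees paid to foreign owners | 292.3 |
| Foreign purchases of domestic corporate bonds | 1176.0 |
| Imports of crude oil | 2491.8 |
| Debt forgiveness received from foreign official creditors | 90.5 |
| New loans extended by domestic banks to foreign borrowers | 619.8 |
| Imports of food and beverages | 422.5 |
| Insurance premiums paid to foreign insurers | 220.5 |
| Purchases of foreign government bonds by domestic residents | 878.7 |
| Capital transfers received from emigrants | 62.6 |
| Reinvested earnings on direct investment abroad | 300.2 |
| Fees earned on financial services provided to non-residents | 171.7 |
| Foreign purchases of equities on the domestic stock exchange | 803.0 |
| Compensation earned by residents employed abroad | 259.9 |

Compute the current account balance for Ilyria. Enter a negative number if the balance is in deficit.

-2227.4

Goods: -2491.8 + 1233.0 - 422.5 - 976.7 = -2658.0
Services: -220.5 - 292.3 + 423.4 + 171.7 = 82.3
Primary income: 300.2 + 259.9 - 427.2 = 132.9
Secondary income: 215.4
Current account = (-2658.0) + 82.3 + 132.9 + 215.4 = -2227.4
(Excluded from the current account — financial account: foreign purchases of domestic corporate bonds 1176.0, new loans extended by domestic banks to foreign borrowers 619.8, purchases of foreign government bonds by domestic residents 878.7, foreign purchases of equities on the domestic stock exchange 803.0; capital account: debt forgiveness received from foreign official creditors 90.5, capital transfers received from emigrants 62.6.)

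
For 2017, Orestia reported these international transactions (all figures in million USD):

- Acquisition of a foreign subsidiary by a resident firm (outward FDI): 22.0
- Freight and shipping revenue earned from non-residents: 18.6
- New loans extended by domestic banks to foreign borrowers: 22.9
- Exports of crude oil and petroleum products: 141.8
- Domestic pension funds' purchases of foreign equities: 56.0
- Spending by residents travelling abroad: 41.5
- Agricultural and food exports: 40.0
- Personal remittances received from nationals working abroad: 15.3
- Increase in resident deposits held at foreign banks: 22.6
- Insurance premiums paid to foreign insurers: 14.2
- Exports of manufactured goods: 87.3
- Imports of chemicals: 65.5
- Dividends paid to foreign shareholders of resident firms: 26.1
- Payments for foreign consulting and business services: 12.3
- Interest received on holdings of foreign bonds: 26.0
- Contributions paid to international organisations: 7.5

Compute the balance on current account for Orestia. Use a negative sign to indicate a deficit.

161.9

Goods: 40.0 + 87.3 + 141.8 - 65.5 = 203.6
Services: 18.6 - 12.3 - 14.2 - 41.5 = -49.4
Primary income: -26.1 + 26.0 = -0.1
Secondary income: 15.3 - 7.5 = 7.8
Current account = 203.6 + (-49.4) + (-0.1) + 7.8 = 161.9
(Excluded from the current account — financial account: acquisition of a foreign subsidiary by a resident firm (outward FDI) 22.0, new loans extended by domestic banks to foreign borrowers 22.9, domestic pension funds' purchases of foreign equities 56.0, increase in resident deposits held at foreign banks 22.6.)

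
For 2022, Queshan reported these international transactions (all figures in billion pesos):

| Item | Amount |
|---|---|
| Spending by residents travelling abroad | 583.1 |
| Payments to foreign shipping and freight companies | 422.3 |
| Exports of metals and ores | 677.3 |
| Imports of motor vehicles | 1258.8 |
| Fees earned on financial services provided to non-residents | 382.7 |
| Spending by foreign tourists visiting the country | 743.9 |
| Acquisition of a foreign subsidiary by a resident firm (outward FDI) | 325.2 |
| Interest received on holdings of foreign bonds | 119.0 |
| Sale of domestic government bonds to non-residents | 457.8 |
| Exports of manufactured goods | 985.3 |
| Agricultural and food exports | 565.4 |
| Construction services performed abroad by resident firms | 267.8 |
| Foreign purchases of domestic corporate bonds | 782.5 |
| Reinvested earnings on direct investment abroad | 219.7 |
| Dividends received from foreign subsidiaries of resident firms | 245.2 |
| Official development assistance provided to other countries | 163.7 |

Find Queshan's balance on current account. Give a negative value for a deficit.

Goods: -1258.8 + 565.4 + 677.3 + 985.3 = 969.2
Services: 743.9 + 267.8 + 382.7 - 422.3 - 583.1 = 389.0
Primary income: 219.7 + 245.2 + 119.0 = 583.9
Secondary income: -163.7
Current account = 969.2 + 389.0 + 583.9 + (-163.7) = 1778.4
(Excluded from the current account — financial account: acquisition of a foreign subsidiary by a resident firm (outward FDI) 325.2, sale of domestic government bonds to non-residents 457.8, foreign purchases of domestic corporate bonds 782.5.)

1778.4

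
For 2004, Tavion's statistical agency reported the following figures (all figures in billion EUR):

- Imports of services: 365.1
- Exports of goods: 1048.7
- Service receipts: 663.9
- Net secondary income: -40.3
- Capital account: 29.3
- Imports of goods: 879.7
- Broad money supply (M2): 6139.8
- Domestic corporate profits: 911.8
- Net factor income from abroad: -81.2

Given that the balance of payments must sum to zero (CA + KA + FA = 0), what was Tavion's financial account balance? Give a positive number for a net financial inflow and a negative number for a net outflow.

Goods balance = 1048.7 - 879.7 = 169.0
Services balance = 663.9 - 365.1 = 298.8
Trade balance (goods + services) = 169.0 + 298.8 = 467.8
Net primary income = -81.2
Net secondary income = -40.3
Current account = 467.8 + (-81.2) + (-40.3) = 346.3
Financial account = -(346.3 + 29.3) = -375.6

-375.6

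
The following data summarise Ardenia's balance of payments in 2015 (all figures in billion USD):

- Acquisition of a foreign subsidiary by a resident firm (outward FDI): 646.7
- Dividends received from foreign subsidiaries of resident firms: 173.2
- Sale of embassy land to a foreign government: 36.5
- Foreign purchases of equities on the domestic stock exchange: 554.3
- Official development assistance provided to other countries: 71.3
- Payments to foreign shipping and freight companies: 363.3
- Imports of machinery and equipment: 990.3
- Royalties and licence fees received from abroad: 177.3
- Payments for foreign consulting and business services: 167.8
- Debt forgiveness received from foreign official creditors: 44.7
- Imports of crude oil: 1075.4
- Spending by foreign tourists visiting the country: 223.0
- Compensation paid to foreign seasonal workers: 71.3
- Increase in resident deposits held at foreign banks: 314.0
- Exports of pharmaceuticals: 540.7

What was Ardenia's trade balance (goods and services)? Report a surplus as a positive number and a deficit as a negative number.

-1655.8

Goods: -1075.4 + 540.7 - 990.3 = -1525.0
Services: -363.3 - 167.8 + 177.3 + 223.0 = -130.8
Trade balance = -1525.0 + (-130.8) = -1655.8
(Excluded from the trade balance — financial account: acquisition of a foreign subsidiary by a resident firm (outward FDI) 646.7, foreign purchases of equities on the domestic stock exchange 554.3, increase in resident deposits held at foreign banks 314.0; primary income: dividends received from foreign subsidiaries of resident firms 173.2, compensation paid to foreign seasonal workers 71.3; capital account: sale of embassy land to a foreign government 36.5, debt forgiveness received from foreign official creditors 44.7; secondary income: official development assistance provided to other countries 71.3.)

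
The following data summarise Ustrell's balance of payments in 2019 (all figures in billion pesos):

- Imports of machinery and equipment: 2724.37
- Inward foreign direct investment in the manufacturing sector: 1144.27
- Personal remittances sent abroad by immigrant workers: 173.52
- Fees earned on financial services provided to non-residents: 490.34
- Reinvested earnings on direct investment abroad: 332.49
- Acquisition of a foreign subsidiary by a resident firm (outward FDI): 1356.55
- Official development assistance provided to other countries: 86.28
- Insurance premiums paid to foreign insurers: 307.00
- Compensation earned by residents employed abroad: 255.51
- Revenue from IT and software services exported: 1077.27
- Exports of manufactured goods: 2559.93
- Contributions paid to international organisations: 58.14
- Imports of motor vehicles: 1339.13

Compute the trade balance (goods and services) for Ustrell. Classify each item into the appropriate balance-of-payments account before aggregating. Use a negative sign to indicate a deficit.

-242.96

Goods: -1339.13 - 2724.37 + 2559.93 = -1503.57
Services: 1077.27 - 307.00 + 490.34 = 1260.61
Trade balance = -1503.57 + 1260.61 = -242.96
(Excluded from the trade balance — financial account: inward foreign direct investment in the manufacturing sector 1144.27, acquisition of a foreign subsidiary by a resident firm (outward FDI) 1356.55; secondary income: personal remittances sent abroad by immigrant workers 173.52, official development assistance provided to other countries 86.28, contributions paid to international organisations 58.14; primary income: reinvested earnings on direct investment abroad 332.49, compensation earned by residents employed abroad 255.51.)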